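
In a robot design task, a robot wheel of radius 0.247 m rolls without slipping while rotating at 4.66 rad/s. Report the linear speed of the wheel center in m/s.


v = omega * r = 4.66 * 0.247 = 1.1510

1.1510 m/s


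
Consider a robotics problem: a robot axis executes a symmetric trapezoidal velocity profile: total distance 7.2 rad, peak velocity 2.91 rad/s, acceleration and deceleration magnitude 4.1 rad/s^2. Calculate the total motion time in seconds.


t_acc = v/a = 2.91/4.1 = 0.709756 s
d_acc = v^2/(2a) = 1.032695 rad (each ramp)
d_cruise = 7.2 - 2*1.032695 = 5.134610 rad
t_cruise = 5.134610/2.91 = 1.764471 s
t_total = 2*0.709756 + 1.764471 = 3.1840

3.1840 s


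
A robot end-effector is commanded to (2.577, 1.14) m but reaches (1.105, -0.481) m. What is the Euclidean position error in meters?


dx = 1.105 - (2.577) = -1.4720, dy = -0.481 - (1.14) = -1.6210
err = sqrt(2.166784 + 2.627641) = 2.1896

2.1896 m


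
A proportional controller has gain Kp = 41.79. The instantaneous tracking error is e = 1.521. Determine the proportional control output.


u_P = Kp * e = 41.79 * 1.521 = 63.5626

63.5626


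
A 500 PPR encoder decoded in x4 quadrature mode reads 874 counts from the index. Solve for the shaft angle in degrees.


angle = counts * 360 / (PPR*4) = 874 * 360 / 2000 = 157.3200

157.3200 degrees


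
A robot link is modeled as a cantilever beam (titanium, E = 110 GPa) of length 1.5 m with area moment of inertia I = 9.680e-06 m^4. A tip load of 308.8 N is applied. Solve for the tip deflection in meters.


delta = F*L^3/(3*E*I) = 308.8*1.5^3/(3*1.100e+11*9.680e-06)
      = 1042.2/3194400 = 3.2626e-04

3.2626e-04 m


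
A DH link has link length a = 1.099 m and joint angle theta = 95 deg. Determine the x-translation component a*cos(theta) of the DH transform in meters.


a*cos(theta) = 1.099*cos(95 deg) = -0.0958

-0.0958 m


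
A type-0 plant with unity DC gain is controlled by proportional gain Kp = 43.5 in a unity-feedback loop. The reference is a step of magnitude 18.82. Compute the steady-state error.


e_ss = R/(1 + Kp) = 18.82/(1 + 43.5) = 18.82/44.5000 = 0.4229

0.4229


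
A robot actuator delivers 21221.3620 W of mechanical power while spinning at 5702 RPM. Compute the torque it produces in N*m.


omega = 5702 * 2*pi/60 = 597.112044 rad/s
tau = P / omega = 21221.3620 / 597.112044 = 35.5400

35.5400 N*m


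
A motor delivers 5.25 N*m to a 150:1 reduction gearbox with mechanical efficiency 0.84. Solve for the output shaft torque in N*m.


tau_out = tau_in * N * eta = 5.25 * 150 * 0.84 = 661.5000

661.5000 N*m


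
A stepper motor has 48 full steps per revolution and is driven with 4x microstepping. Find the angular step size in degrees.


step = 360/(48*4) = 360/192 = 1.8750

1.8750 degrees


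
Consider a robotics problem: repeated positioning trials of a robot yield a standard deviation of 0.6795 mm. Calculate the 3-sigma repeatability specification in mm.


repeatability = 3*sigma = 3*0.6795 = 2.0385

2.0385 mm


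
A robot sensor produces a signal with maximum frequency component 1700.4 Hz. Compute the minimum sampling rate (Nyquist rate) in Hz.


f_s,min = 2*f_max = 2*1700.4 = 3400.8000

3400.8000 Hz


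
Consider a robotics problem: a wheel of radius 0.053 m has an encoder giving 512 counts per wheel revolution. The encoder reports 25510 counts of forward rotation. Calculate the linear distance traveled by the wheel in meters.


revs = 25510/512 = 49.824219
d = revs * 2*pi*r = 49.824219 * 2*pi*0.053 = 16.5919

16.5919 m


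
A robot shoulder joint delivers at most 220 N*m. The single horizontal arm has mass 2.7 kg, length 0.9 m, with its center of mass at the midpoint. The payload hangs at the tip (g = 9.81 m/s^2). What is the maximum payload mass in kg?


tau_arm = m_arm*g*(L/2) = 2.7*9.81*0.9/2 = 11.9192 N*m
tau_payload = tau_max - tau_arm = 220 - 11.9192 = 208.0808
m_payload = tau_payload / (g*L) = 208.0808 / (9.81*0.9) = 23.5679

23.5679 kg


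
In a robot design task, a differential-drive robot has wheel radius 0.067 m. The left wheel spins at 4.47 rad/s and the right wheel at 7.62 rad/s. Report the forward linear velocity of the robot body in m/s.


v = r*(wR + wL)/2 = 0.067*(7.62 + 4.47)/2 = 0.4050

0.4050 m/s


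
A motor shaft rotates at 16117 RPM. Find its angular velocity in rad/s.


omega = 16117 * 2*pi/60 = 1687.7683

1687.7683 rad/s


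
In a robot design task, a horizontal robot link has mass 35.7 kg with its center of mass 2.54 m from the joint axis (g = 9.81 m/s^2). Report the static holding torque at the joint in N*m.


tau = m*g*L = 35.7 * 9.81 * 2.54 = 889.5512

889.5512 N*m


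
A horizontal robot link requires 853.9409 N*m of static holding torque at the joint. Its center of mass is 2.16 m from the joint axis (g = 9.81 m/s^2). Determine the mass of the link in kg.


m = tau / (g*L) = 853.9409 / (9.81 * 2.16) = 40.3000

40.3000 kg


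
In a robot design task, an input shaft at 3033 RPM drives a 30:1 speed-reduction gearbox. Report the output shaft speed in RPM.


omega_out = omega_in / N = 3033 / 30 = 101.1000

101.1000 RPM


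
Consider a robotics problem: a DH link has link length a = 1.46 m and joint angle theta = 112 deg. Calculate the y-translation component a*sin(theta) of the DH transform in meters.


a*sin(theta) = 1.46*sin(112 deg) = 1.3537

1.3537 m


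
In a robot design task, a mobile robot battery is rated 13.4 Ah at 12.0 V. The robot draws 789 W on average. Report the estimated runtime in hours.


E = 13.4*12.0 = 160.8000 Wh
t = E/P = 160.8000/789 = 0.2038

0.2038 hours


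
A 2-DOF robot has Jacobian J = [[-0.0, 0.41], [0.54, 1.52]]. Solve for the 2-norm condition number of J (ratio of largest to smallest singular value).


JJ^T eigenvalues: trace(JJ^T) = 2.7701, det(JJ^T) = det(J)^2 = 0.04901796
s_max^2 = (2.7701 + sqrt(7.47738217))/2 = 2.75229012
s_min^2 = (2.7701 - sqrt(7.47738217))/2 = 0.01780988
kappa = s_max/s_min = sqrt(2.75229012/0.01780988) = 12.4313

12.4313


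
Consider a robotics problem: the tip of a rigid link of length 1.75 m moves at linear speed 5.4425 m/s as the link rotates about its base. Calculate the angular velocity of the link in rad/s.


omega = v / L = 5.4425 / 1.75 = 3.1100

3.1100 rad/s


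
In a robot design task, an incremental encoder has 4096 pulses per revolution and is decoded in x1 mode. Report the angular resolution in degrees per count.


resolution = 360 / (PPR * 1) = 360 / 4096 = 0.0879

0.0879 degrees


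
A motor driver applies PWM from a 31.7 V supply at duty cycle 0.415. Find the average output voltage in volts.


V_avg = V_supply * D = 31.7*0.415 = 13.1555

13.1555 V


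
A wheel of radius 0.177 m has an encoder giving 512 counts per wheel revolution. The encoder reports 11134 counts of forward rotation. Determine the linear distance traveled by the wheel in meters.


revs = 11134/512 = 21.746094
d = revs * 2*pi*r = 21.746094 * 2*pi*0.177 = 24.1843

24.1843 m


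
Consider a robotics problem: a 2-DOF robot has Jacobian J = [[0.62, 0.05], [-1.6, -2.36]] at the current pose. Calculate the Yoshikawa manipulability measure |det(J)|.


det(J) = 0.62*-2.36 - (0.05)*(-1.6) = -1.3832
|det(J)| = 1.3832

1.3832


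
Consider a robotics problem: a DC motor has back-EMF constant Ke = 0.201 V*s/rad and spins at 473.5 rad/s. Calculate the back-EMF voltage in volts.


V_emf = Ke * omega = 0.201*473.5 = 95.1735

95.1735 V


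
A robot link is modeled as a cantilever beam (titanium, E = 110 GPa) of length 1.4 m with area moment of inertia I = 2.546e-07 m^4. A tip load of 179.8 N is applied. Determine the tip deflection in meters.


delta = F*L^3/(3*E*I) = 179.8*1.4^3/(3*1.100e+11*2.546e-07)
      = 493.3712/84018 = 0.0059

0.0059 m


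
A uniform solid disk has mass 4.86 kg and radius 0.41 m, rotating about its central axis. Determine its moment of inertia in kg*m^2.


I = (1/2)*m*R^2 = 0.5*4.86*0.41^2 = 0.4085

0.4085 kg*m^2


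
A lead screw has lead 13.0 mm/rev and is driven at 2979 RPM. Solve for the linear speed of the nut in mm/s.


v = lead * (RPM/60) = 13.0*2979/60 = 645.4500

645.4500 mm/s


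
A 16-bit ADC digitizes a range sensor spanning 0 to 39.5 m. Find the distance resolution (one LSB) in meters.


res = range / 2^n = 39.5/2^16 = 39.5/65536 = 6.0272e-04

6.0272e-04 m


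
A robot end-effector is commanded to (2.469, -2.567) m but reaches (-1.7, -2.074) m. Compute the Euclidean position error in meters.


dx = -1.7 - (2.469) = -4.1690, dy = -2.074 - (-2.567) = 0.4930
err = sqrt(17.380561 + 0.243049) = 4.1980

4.1980 m


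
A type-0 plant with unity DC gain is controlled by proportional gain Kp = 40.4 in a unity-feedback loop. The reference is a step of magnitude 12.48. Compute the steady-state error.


e_ss = R/(1 + Kp) = 12.48/(1 + 40.4) = 12.48/41.4000 = 0.3014

0.3014


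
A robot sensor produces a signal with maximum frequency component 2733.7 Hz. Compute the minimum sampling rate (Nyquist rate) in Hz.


f_s,min = 2*f_max = 2*2733.7 = 5467.4000

5467.4000 Hz


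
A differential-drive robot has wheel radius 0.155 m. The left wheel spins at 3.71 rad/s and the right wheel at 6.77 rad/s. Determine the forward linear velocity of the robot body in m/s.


v = r*(wR + wL)/2 = 0.155*(6.77 + 3.71)/2 = 0.8122

0.8122 m/s


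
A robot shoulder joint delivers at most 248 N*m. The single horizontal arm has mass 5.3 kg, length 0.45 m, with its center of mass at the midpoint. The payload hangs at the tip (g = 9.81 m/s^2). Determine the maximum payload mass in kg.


tau_arm = m_arm*g*(L/2) = 5.3*9.81*0.45/2 = 11.6984 N*m
tau_payload = tau_max - tau_arm = 248 - 11.6984 = 236.3016
m_payload = tau_payload / (g*L) = 236.3016 / (9.81*0.45) = 53.5285

53.5285 kg


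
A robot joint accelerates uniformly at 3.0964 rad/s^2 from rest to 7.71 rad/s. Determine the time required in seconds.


t = delta_omega / alpha = 7.71 / 3.0964 = 2.4900

2.4900 s


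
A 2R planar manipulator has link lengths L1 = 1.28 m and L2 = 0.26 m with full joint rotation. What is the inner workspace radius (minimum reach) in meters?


r_min = |L1 - L2| = |1.28 - 0.26| = 1.0200

1.0200 m


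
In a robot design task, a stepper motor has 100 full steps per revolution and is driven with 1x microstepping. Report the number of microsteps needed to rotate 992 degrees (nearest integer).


step_size = 360/(100*1) = 360/100 = 3.600000 deg
n = 992/(360/100) = 992*100/360 = 275.5556 -> 276

276 steps


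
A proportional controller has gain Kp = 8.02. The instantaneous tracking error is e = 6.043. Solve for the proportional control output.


u_P = Kp * e = 8.02 * 6.043 = 48.4649

48.4649


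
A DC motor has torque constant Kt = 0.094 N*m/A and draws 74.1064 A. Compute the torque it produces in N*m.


tau = Kt * I = 0.094*74.1064 = 6.9660

6.9660 N*m


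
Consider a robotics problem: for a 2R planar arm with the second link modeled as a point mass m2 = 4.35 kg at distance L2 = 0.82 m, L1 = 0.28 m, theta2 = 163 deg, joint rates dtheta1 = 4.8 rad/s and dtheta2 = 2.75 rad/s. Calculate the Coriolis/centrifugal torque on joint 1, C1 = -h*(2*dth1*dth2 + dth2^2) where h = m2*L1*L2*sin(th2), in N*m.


h = m2*L1*L2*sin(th2) = 4.35*0.28*0.82*sin(163 deg) = 0.292009
C1 = -h*(2*4.8*2.75 + 2.75^2) = -0.292009*33.9625 = -9.9174

-9.9174 N*m


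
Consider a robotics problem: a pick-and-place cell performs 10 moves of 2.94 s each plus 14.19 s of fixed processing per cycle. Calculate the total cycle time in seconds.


T = 10*2.94 + 14.19 = 43.5900

43.5900 s


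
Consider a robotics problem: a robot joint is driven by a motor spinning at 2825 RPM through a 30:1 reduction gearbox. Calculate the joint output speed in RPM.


omega_joint = omega_motor / N = 2825 / 30 = 94.1667

94.1667 RPM


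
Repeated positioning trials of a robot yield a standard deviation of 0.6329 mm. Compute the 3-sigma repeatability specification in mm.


repeatability = 3*sigma = 3*0.6329 = 1.8987

1.8987 mm


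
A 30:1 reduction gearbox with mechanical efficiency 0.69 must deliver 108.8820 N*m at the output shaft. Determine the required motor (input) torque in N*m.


tau_in = tau_out / (N * eta) = 108.8820 / (30 * 0.69) = 5.2600

5.2600 N*m


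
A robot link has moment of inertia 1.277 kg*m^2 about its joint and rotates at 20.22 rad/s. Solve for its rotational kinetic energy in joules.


KE = (1/2)*I*omega^2 = 0.5*1.277*20.22^2 = 261.0497

261.0497 J


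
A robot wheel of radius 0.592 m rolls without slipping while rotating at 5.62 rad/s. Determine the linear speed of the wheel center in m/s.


v = omega * r = 5.62 * 0.592 = 3.3270

3.3270 m/s


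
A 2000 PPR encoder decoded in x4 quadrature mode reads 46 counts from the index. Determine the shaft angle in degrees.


angle = counts * 360 / (PPR*4) = 46 * 360 / 8000 = 2.0700

2.0700 degrees


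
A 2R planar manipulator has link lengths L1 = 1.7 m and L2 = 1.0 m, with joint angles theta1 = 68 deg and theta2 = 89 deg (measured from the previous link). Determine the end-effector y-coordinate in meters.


y = L1*sin(th1) + L2*sin(th1+th2) = 1.7*sin(68 deg) + 1.0*sin(157 deg) = 1.9669

1.9669 m


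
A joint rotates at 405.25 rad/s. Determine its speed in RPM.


RPM = 405.25 * 60/(2*pi) = 3869.8524

3869.8524 RPM


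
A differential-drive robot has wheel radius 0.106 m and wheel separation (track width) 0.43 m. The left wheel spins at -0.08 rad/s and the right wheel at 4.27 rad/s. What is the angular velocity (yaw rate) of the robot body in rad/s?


omega = r*(wR - wL)/L = 0.106*(4.27 - (-0.08))/0.43 = 1.0723

1.0723 rad/s


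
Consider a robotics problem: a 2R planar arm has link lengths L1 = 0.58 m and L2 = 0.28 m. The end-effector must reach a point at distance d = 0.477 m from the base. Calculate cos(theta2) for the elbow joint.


cos(th2) = (d^2 - L1^2 - L2^2)/(2*L1*L2) = (0.477^2 - 0.58^2 - 0.28^2)/(2*0.58*0.28) = -0.5766

-0.5766


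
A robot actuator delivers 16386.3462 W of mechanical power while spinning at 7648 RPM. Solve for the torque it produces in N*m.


omega = 7648 * 2*pi/60 = 800.896687 rad/s
tau = P / omega = 16386.3462 / 800.896687 = 20.4600

20.4600 N*m


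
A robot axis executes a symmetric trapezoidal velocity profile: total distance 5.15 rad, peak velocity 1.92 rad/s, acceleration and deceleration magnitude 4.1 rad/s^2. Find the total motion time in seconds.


t_acc = v/a = 1.92/4.1 = 0.468293 s
d_acc = v^2/(2a) = 0.449561 rad (each ramp)
d_cruise = 5.15 - 2*0.449561 = 4.250878 rad
t_cruise = 4.250878/1.92 = 2.213999 s
t_total = 2*0.468293 + 2.213999 = 3.1506

3.1506 s


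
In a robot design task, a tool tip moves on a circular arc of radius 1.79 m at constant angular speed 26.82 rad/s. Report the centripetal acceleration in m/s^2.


a_c = omega^2 * r = 26.82^2 * 1.79 = 1287.5692

1287.5692 m/s^2


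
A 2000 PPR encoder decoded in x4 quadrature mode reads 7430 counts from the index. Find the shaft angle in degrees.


angle = counts * 360 / (PPR*4) = 7430 * 360 / 8000 = 334.3500

334.3500 degrees


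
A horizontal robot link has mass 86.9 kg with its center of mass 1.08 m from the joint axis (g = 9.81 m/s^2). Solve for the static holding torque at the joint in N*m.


tau = m*g*L = 86.9 * 9.81 * 1.08 = 920.6881

920.6881 N*m


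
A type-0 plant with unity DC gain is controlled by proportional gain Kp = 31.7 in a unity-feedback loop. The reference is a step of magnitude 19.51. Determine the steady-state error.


e_ss = R/(1 + Kp) = 19.51/(1 + 31.7) = 19.51/32.7000 = 0.5966

0.5966


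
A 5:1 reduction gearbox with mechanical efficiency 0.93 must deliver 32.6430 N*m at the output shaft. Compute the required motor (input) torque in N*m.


tau_in = tau_out / (N * eta) = 32.6430 / (5 * 0.93) = 7.0200

7.0200 N*m


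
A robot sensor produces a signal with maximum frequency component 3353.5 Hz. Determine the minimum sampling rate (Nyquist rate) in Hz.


f_s,min = 2*f_max = 2*3353.5 = 6707.0000

6707.0000 Hz


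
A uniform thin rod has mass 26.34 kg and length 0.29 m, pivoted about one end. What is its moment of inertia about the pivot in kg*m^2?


I = (1/3)*m*L^2 = (1/3)*26.34*0.29^2 = 0.7384

0.7384 kg*m^2


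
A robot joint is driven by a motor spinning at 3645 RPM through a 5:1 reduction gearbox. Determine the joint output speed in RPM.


omega_joint = omega_motor / N = 3645 / 5 = 729.0000

729.0000 RPM


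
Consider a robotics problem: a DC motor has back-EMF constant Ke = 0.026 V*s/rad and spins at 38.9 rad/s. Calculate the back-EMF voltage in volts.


V_emf = Ke * omega = 0.026*38.9 = 1.0114

1.0114 V


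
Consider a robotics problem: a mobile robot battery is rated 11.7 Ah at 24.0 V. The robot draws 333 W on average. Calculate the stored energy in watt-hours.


E = capacity * V = 11.7*24.0 = 280.8000

280.8000 Wh


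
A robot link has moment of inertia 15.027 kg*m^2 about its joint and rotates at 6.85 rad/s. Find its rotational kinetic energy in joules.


KE = (1/2)*I*omega^2 = 0.5*15.027*6.85^2 = 352.5522

352.5522 J


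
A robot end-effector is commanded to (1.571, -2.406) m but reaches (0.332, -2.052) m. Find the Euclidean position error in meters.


dx = 0.332 - (1.571) = -1.2390, dy = -2.052 - (-2.406) = 0.3540
err = sqrt(1.535121 + 0.125316) = 1.2886

1.2886 m


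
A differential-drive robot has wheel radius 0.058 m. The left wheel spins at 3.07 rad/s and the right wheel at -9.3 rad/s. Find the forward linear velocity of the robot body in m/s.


v = r*(wR + wL)/2 = 0.058*(-9.3 + 3.07)/2 = -0.1807

-0.1807 m/s


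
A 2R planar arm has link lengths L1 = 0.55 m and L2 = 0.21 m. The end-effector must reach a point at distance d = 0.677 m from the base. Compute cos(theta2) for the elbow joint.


cos(th2) = (d^2 - L1^2 - L2^2)/(2*L1*L2) = (0.677^2 - 0.55^2 - 0.21^2)/(2*0.55*0.21) = 0.4837

0.4837


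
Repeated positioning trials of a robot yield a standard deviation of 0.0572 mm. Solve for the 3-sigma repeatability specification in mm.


repeatability = 3*sigma = 3*0.0572 = 0.1716

0.1716 mm


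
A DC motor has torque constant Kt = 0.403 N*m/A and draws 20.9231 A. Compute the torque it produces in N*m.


tau = Kt * I = 0.403*20.9231 = 8.4320

8.4320 N*m


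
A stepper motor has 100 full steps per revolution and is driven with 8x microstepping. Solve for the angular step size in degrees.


step = 360/(100*8) = 360/800 = 0.4500

0.4500 degrees


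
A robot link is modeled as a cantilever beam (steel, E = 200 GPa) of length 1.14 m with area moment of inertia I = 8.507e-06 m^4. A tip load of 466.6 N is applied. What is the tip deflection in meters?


delta = F*L^3/(3*E*I) = 466.6*1.14^3/(3*2.000e+11*8.507e-06)
      = 691.2884304/5104200 = 1.3544e-04

1.3544e-04 m


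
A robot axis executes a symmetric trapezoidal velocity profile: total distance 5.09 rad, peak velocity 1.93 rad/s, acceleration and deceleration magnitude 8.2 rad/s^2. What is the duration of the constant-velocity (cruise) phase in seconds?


t_acc = v/a = 0.235366 s, d_acc = v^2/(2a) = 0.227128 rad each
d_cruise = 5.09 - 2*0.227128 = 4.635744 rad
t_cruise = d_cruise/v = 4.635744/1.93 = 2.4019

2.4019 s


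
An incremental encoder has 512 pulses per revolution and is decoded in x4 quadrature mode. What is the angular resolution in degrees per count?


resolution = 360 / (PPR * 4) = 360 / 2048 = 0.1758

0.1758 degrees


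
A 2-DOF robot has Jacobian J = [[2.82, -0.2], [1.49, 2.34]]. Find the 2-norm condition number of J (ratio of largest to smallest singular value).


JJ^T eigenvalues: trace(JJ^T) = 15.6881, det(JJ^T) = det(J)^2 = 47.56585024
s_max^2 = (15.6881 + sqrt(55.85308065))/2 = 11.58079593
s_min^2 = (15.6881 - sqrt(55.85308065))/2 = 4.10730407
kappa = s_max/s_min = sqrt(11.58079593/4.10730407) = 1.6792

1.6792


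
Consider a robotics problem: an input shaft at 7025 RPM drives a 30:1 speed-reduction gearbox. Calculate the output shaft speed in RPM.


omega_out = omega_in / N = 7025 / 30 = 234.1667

234.1667 RPM


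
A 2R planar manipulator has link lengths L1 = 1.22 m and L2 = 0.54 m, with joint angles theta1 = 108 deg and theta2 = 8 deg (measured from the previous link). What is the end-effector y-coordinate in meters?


y = L1*sin(th1) + L2*sin(th1+th2) = 1.22*sin(108 deg) + 0.54*sin(116 deg) = 1.6456

1.6456 m


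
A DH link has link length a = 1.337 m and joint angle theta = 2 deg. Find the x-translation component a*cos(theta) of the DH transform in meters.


a*cos(theta) = 1.337*cos(2 deg) = 1.3362

1.3362 m


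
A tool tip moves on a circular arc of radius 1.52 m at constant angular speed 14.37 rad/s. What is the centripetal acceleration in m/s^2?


a_c = omega^2 * r = 14.37^2 * 1.52 = 313.8753

313.8753 m/s^2


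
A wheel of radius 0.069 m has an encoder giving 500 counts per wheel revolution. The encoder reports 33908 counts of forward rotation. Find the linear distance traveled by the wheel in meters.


revs = 33908/500 = 67.816000
d = revs * 2*pi*r = 67.816000 * 2*pi*0.069 = 29.4009

29.4009 m


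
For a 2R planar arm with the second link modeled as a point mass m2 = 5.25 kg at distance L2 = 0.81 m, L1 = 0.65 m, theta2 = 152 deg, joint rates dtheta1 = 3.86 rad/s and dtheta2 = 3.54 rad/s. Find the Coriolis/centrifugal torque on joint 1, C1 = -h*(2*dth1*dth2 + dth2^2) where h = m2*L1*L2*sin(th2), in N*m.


h = m2*L1*L2*sin(th2) = 5.25*0.65*0.81*sin(152 deg) = 1.297678
C1 = -h*(2*3.86*3.54 + 3.54^2) = -1.297678*39.8604 = -51.7260

-51.7260 N*m


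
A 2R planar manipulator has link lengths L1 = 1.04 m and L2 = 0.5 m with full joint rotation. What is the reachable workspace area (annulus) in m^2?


r_max = L1 + L2 = 1.5400, r_min = |L1 - L2| = 0.5400
A = pi*(r_max^2 - r_min^2) = pi*(2.3716 - 0.2916) = 6.5345

6.5345 m^2


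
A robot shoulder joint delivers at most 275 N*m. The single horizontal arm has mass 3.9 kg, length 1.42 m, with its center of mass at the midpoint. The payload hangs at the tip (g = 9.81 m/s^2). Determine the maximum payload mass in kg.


tau_arm = m_arm*g*(L/2) = 3.9*9.81*1.42/2 = 27.1639 N*m
tau_payload = tau_max - tau_arm = 275 - 27.1639 = 247.8361
m_payload = tau_payload / (g*L) = 247.8361 / (9.81*1.42) = 17.7913

17.7913 kg


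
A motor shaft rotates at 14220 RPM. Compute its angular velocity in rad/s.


omega = 14220 * 2*pi/60 = 1489.1149

1489.1149 rad/s


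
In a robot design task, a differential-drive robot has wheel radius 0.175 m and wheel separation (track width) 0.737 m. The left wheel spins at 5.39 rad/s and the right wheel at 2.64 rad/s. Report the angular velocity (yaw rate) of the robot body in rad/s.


omega = r*(wR - wL)/L = 0.175*(2.64 - (5.39))/0.737 = -0.6530

-0.6530 rad/s


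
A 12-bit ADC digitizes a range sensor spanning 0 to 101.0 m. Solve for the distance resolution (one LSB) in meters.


res = range / 2^n = 101.0/2^12 = 101.0/4096 = 0.0247

0.0247 m


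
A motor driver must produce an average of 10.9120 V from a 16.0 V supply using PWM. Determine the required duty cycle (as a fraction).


D = V_avg/V_supply = 10.9120/16.0 = 0.6820

0.6820


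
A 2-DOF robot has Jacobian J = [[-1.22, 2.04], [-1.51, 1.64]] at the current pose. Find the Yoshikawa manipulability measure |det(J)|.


det(J) = -1.22*1.64 - (2.04)*(-1.51) = 1.0796
|det(J)| = 1.0796

1.0796


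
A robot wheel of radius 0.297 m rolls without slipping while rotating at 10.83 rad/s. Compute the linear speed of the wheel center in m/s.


v = omega * r = 10.83 * 0.297 = 3.2165

3.2165 m/s


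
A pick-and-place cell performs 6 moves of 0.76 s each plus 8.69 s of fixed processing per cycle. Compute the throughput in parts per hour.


T_cycle = 6*0.76 + 8.69 = 13.2500 s
rate = 3600/T = 271.6981

271.6981 parts/hour


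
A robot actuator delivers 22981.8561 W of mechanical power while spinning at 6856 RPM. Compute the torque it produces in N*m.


omega = 6856 * 2*pi/60 = 717.958641 rad/s
tau = P / omega = 22981.8561 / 717.958641 = 32.0100

32.0100 N*m


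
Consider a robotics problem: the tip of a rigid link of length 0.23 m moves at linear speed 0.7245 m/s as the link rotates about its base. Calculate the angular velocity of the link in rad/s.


omega = v / L = 0.7245 / 0.23 = 3.1500

3.1500 rad/s


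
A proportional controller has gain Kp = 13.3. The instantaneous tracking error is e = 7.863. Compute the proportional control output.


u_P = Kp * e = 13.3 * 7.863 = 104.5779

104.5779


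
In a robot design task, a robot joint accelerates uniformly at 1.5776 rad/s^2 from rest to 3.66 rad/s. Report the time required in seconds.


t = delta_omega / alpha = 3.66 / 1.5776 = 2.3200

2.3200 s


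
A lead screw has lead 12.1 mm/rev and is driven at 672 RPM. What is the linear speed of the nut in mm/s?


v = lead * (RPM/60) = 12.1*672/60 = 135.5200

135.5200 mm/s


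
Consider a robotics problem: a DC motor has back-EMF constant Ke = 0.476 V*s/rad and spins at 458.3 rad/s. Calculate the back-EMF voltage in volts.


V_emf = Ke * omega = 0.476*458.3 = 218.1508

218.1508 V


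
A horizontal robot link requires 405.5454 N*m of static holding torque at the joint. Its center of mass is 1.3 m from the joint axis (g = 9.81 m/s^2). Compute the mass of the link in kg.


m = tau / (g*L) = 405.5454 / (9.81 * 1.3) = 31.8000

31.8000 kg


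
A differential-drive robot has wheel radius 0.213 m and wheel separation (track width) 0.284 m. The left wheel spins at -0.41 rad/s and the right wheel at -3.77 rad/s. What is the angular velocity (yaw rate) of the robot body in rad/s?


omega = r*(wR - wL)/L = 0.213*(-3.77 - (-0.41))/0.284 = -2.5200

-2.5200 rad/s


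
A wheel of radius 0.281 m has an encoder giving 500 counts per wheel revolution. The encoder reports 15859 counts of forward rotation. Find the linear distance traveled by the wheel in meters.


revs = 15859/500 = 31.718000
d = revs * 2*pi*r = 31.718000 * 2*pi*0.281 = 56.0005

56.0005 m


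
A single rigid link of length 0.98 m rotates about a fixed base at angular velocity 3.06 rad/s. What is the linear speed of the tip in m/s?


v = L*omega = 0.98 * 3.06 = 2.9988

2.9988 m/s


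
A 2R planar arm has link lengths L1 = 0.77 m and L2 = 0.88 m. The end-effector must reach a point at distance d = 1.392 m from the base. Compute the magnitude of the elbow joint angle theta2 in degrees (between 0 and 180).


cos(th2) = (d^2 - L1^2 - L2^2)/(2*L1*L2) = (1.392^2 - 0.77^2 - 0.88^2)/(2*0.77*0.88) = 0.42087072
th2 = acos(0.42087072) = 65.1104 deg

65.1104 degrees


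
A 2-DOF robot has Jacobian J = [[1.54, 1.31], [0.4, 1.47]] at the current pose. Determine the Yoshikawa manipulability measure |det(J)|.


det(J) = 1.54*1.47 - (1.31)*(0.4) = 1.7398
|det(J)| = 1.7398

1.7398


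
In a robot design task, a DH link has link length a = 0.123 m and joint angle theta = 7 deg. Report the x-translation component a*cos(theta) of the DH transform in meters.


a*cos(theta) = 0.123*cos(7 deg) = 0.1221

0.1221 m


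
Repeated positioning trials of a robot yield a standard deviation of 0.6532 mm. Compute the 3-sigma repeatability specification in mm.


repeatability = 3*sigma = 3*0.6532 = 1.9596

1.9596 mm


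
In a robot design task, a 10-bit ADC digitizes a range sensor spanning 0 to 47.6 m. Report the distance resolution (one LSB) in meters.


res = range / 2^n = 47.6/2^10 = 47.6/1024 = 0.0465

0.0465 m


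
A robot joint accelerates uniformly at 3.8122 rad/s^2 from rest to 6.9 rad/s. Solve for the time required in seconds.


t = delta_omega / alpha = 6.9 / 3.8122 = 1.8100

1.8100 s


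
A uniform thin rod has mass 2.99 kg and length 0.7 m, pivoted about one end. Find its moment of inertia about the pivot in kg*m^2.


I = (1/3)*m*L^2 = (1/3)*2.99*0.7^2 = 0.4884

0.4884 kg*m^2


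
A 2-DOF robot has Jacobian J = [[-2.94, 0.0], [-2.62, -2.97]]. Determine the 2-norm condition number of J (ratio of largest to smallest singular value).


JJ^T eigenvalues: trace(JJ^T) = 24.3289, det(JJ^T) = det(J)^2 = 76.24433124
s_max^2 = (24.3289 + sqrt(286.91805025))/2 = 20.63377775
s_min^2 = (24.3289 - sqrt(286.91805025))/2 = 3.69512225
kappa = s_max/s_min = sqrt(20.63377775/3.69512225) = 2.3631

2.3631


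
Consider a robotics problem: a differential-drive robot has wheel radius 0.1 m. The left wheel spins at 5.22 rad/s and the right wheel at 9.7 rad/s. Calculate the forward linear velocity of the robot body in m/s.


v = r*(wR + wL)/2 = 0.1*(9.7 + 5.22)/2 = 0.7460

0.7460 m/s


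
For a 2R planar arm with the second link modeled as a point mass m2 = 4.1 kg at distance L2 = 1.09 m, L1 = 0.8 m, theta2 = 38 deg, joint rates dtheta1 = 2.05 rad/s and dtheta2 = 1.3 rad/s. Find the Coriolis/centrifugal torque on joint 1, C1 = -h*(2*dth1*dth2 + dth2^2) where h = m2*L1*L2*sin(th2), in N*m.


h = m2*L1*L2*sin(th2) = 4.1*0.8*1.09*sin(38 deg) = 2.201113
C1 = -h*(2*2.05*1.3 + 1.3^2) = -2.201113*7.0200 = -15.4518

-15.4518 N*m


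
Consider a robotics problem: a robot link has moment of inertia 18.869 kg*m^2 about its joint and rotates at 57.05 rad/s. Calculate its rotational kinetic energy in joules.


KE = (1/2)*I*omega^2 = 0.5*18.869*57.05^2 = 30706.4907

30706.4907 J


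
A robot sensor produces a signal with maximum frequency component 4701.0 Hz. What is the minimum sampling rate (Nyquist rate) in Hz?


f_s,min = 2*f_max = 2*4701.0 = 9402.0000

9402.0000 Hz


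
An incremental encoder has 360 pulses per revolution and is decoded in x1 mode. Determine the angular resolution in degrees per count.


resolution = 360 / (PPR * 1) = 360 / 360 = 1.0000

1.0000 degrees


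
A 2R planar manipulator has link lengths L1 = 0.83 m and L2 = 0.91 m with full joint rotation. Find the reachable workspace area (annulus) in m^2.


r_max = L1 + L2 = 1.7400, r_min = |L1 - L2| = 0.0800
A = pi*(r_max^2 - r_min^2) = pi*(3.0276 - 0.0064) = 9.4914

9.4914 m^2


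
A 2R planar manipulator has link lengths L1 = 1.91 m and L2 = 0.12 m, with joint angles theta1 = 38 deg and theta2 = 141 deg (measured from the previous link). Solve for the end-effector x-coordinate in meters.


x = L1*cos(th1) + L2*cos(th1+th2) = 1.91*cos(38 deg) + 0.12*cos(179 deg) = 1.3851

1.3851 m


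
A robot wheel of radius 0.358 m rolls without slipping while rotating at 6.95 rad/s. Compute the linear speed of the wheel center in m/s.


v = omega * r = 6.95 * 0.358 = 2.4881

2.4881 m/s


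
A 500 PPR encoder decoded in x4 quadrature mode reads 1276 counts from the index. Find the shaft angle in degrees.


angle = counts * 360 / (PPR*4) = 1276 * 360 / 2000 = 229.6800

229.6800 degrees


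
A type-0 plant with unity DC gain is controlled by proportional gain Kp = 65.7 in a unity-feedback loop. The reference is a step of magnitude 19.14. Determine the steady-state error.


e_ss = R/(1 + Kp) = 19.14/(1 + 65.7) = 19.14/66.7000 = 0.2870

0.2870


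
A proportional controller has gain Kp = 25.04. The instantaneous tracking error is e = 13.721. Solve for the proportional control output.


u_P = Kp * e = 25.04 * 13.721 = 343.5738

343.5738


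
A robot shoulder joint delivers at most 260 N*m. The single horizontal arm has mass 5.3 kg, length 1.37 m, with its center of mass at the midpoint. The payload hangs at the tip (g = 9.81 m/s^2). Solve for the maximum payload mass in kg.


tau_arm = m_arm*g*(L/2) = 5.3*9.81*1.37/2 = 35.6152 N*m
tau_payload = tau_max - tau_arm = 260 - 35.6152 = 224.3848
m_payload = tau_payload / (g*L) = 224.3848 / (9.81*1.37) = 16.6957

16.6957 kg


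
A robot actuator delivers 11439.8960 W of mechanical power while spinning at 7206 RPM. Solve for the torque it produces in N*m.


omega = 7206 * 2*pi/60 = 754.610555 rad/s
tau = P / omega = 11439.8960 / 754.610555 = 15.1600

15.1600 N*m


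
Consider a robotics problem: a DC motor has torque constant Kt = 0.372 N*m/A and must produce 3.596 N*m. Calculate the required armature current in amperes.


I = tau / Kt = 3.596/0.372 = 9.6667

9.6667 A


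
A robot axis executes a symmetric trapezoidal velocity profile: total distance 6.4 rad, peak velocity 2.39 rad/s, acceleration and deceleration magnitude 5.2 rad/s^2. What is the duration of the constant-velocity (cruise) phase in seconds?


t_acc = v/a = 0.459615 s, d_acc = v^2/(2a) = 0.549240 rad each
d_cruise = 6.4 - 2*0.549240 = 5.301520 rad
t_cruise = d_cruise/v = 5.301520/2.39 = 2.2182

2.2182 s


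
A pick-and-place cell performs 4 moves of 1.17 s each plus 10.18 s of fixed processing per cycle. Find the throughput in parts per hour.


T_cycle = 4*1.17 + 10.18 = 14.8600 s
rate = 3600/T = 242.2611

242.2611 parts/hour


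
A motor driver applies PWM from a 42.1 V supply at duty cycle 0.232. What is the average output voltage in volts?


V_avg = V_supply * D = 42.1*0.232 = 9.7672

9.7672 V


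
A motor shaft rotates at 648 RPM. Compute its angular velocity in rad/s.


omega = 648 * 2*pi/60 = 67.8584

67.8584 rad/s


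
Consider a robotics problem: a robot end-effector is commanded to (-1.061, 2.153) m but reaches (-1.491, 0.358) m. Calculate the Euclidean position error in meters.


dx = -1.491 - (-1.061) = -0.4300, dy = 0.358 - (2.153) = -1.7950
err = sqrt(0.184900 + 3.222025) = 1.8458

1.8458 m


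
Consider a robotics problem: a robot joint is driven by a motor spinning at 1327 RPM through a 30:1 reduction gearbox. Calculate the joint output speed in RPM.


omega_joint = omega_motor / N = 1327 / 30 = 44.2333

44.2333 RPM


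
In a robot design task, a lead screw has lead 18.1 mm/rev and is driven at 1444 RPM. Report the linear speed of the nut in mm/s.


v = lead * (RPM/60) = 18.1*1444/60 = 435.6067

435.6067 mm/s


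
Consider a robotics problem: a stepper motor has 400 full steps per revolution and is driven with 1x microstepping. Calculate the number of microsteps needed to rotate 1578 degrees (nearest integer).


step_size = 360/(400*1) = 360/400 = 0.900000 deg
n = 1578/(360/400) = 1578*400/360 = 1753.3333 -> 1753

1753 steps


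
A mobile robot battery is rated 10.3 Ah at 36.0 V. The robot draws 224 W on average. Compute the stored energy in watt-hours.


E = capacity * V = 10.3*36.0 = 370.8000

370.8000 Wh


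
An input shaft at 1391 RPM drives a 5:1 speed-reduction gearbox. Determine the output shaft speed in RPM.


omega_out = omega_in / N = 1391 / 5 = 278.2000

278.2000 RPM


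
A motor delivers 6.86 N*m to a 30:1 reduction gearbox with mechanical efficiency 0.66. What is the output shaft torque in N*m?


tau_out = tau_in * N * eta = 6.86 * 30 * 0.66 = 135.8280

135.8280 N*m


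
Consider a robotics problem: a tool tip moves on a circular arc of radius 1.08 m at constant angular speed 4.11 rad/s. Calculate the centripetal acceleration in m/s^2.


a_c = omega^2 * r = 4.11^2 * 1.08 = 18.2435

18.2435 m/s^2


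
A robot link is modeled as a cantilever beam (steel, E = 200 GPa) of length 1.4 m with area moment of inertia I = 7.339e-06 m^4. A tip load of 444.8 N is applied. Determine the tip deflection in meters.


delta = F*L^3/(3*E*I) = 444.8*1.4^3/(3*2.000e+11*7.339e-06)
      = 1220.5312/4403400 = 2.7718e-04

2.7718e-04 m


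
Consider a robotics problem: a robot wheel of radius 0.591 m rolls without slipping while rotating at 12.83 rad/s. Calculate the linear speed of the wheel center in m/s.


v = omega * r = 12.83 * 0.591 = 7.5825

7.5825 m/s


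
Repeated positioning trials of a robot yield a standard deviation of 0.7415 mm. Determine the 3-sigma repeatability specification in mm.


repeatability = 3*sigma = 3*0.7415 = 2.2245

2.2245 mm


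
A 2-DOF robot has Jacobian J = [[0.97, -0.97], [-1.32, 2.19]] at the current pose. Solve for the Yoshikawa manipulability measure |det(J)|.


det(J) = 0.97*2.19 - (-0.97)*(-1.32) = 0.8439
|det(J)| = 0.8439

0.8439


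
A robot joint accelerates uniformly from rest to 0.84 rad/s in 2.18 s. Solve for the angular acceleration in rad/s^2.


alpha = delta_omega / t = 0.84 / 2.18 = 0.3853

0.3853 rad/s^2


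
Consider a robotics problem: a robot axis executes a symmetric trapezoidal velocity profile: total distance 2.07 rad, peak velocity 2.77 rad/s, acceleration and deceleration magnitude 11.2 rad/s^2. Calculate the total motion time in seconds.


t_acc = v/a = 2.77/11.2 = 0.247321 s
d_acc = v^2/(2a) = 0.342540 rad (each ramp)
d_cruise = 2.07 - 2*0.342540 = 1.384920 rad
t_cruise = 1.384920/2.77 = 0.499971 s
t_total = 2*0.247321 + 0.499971 = 0.9946

0.9946 s


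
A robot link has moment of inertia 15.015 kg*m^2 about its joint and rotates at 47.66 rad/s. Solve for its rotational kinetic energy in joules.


KE = (1/2)*I*omega^2 = 0.5*15.015*47.66^2 = 17053.1031

17053.1031 J


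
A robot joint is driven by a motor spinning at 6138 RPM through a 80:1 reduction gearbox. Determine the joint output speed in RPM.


omega_joint = omega_motor / N = 6138 / 80 = 76.7250

76.7250 RPM


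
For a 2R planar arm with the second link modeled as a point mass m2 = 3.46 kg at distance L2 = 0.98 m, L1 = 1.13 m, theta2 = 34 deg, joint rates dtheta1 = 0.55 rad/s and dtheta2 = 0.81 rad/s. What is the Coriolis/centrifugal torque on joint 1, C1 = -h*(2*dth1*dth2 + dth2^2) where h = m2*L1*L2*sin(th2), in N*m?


h = m2*L1*L2*sin(th2) = 3.46*1.13*0.98*sin(34 deg) = 2.142606
C1 = -h*(2*0.55*0.81 + 0.81^2) = -2.142606*1.5471 = -3.3148

-3.3148 N*m


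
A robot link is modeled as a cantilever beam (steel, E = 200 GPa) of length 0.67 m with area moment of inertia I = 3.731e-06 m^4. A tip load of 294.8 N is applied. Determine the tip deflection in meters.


delta = F*L^3/(3*E*I) = 294.8*0.67^3/(3*2.000e+11*3.731e-06)
      = 88.6649324/2238600 = 3.9607e-05

3.9607e-05 m


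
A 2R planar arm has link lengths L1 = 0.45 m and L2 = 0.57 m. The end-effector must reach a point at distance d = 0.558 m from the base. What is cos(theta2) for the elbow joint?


cos(th2) = (d^2 - L1^2 - L2^2)/(2*L1*L2) = (0.558^2 - 0.45^2 - 0.57^2)/(2*0.45*0.57) = -0.4211

-0.4211


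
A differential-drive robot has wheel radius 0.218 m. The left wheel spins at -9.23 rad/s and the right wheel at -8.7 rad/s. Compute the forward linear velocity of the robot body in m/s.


v = r*(wR + wL)/2 = 0.218*(-8.7 + -9.23)/2 = -1.9544

-1.9544 m/s


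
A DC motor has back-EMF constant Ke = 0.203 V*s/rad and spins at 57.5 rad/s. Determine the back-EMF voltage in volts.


V_emf = Ke * omega = 0.203*57.5 = 11.6725

11.6725 V


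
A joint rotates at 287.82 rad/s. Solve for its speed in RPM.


RPM = 287.82 * 60/(2*pi) = 2748.4785

2748.4785 RPM


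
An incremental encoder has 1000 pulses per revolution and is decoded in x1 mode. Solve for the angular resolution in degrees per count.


resolution = 360 / (PPR * 1) = 360 / 1000 = 0.3600

0.3600 degrees


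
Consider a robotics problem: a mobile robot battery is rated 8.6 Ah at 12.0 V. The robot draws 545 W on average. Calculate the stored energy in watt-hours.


E = capacity * V = 8.6*12.0 = 103.2000

103.2000 Wh


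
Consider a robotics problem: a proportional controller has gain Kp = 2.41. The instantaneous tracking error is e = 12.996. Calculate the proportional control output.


u_P = Kp * e = 2.41 * 12.996 = 31.3204

31.3204


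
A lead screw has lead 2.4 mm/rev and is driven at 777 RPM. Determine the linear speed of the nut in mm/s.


v = lead * (RPM/60) = 2.4*777/60 = 31.0800

31.0800 mm/s


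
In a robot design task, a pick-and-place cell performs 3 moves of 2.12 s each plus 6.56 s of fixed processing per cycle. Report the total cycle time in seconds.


T = 3*2.12 + 6.56 = 12.9200

12.9200 s
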